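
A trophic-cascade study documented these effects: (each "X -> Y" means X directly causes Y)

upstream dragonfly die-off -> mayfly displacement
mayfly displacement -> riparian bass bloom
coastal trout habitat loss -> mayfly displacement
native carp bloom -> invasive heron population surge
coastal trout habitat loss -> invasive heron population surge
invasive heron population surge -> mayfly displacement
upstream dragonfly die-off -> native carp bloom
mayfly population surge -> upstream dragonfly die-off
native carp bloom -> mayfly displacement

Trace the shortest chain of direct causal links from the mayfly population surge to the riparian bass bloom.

the mayfly population surge → the upstream dragonfly die-off
the upstream dragonfly die-off → the mayfly displacement
the mayfly displacement → the riparian bass bloom
Length: 3 steps.

the mayfly population surge → the upstream dragonfly die-off → the mayfly displacement → the riparian bass bloom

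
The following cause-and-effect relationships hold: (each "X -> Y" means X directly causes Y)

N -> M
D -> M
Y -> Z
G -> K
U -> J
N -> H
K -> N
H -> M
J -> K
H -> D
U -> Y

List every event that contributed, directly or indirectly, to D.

Immediate cause of D: H.
Further upstream: U, G, J, K, N.

G, H, J, K, N, U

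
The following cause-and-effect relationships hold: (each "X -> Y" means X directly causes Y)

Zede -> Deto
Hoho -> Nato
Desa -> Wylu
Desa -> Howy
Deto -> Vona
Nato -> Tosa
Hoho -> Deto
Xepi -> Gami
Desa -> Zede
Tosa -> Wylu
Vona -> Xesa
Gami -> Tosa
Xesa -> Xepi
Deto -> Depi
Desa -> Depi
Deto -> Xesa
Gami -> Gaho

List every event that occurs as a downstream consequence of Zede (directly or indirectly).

Direct effects: Deto.
2 steps out: Vona, Depi, Xesa.
3 steps out: Xepi.
4 steps out: Gami.
5 steps out: Gaho, Tosa.
6 steps out: Wylu.
Not reachable from it: Desa, Howy, Hoho, Nato.

Depi, Deto, Gaho, Gami, Tosa, Vona, Wylu, Xepi, Xesa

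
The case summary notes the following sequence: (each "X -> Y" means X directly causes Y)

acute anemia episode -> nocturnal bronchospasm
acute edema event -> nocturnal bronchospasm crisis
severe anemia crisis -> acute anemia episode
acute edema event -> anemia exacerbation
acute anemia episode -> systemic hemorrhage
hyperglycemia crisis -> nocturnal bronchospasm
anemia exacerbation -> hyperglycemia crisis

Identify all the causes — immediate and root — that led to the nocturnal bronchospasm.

the acute anemia episode, the acute edema event, the anemia exacerbation, the hyperglycemia crisis, the severe anemia crisis

Immediate causes of the nocturnal bronchospasm: the acute anemia episode, the hyperglycemia crisis.
Further upstream: the severe anemia crisis, the acute edema event, the anemia exacerbation.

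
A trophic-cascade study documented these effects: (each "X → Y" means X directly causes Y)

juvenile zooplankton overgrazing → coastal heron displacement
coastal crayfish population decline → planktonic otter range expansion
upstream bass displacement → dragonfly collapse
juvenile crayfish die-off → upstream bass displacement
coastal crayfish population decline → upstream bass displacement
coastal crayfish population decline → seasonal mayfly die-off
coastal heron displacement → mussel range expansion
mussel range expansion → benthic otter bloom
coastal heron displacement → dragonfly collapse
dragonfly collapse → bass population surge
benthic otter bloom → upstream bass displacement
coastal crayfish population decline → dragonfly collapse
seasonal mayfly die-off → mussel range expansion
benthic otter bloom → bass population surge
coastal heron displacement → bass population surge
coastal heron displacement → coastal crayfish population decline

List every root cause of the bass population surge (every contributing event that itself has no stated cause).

the juvenile crayfish die-off, the juvenile zooplankton overgrazing

Tracing upstream from the bass population surge: the bass population surge ← the coastal heron displacement ← the juvenile zooplankton overgrazing.
A separate upstream branch: the bass population surge ← the dragonfly collapse ← the upstream bass displacement ← the juvenile crayfish die-off.
Each of those chain origins has no stated cause.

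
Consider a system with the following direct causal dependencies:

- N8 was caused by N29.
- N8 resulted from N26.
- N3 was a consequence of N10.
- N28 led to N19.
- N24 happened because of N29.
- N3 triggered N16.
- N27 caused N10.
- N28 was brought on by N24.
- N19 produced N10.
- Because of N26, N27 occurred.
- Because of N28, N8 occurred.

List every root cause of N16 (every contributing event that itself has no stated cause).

N26, N29

Tracing upstream from N16: N16 ← N3 ← N10 ← N19 ← N28 ← N24 ← N29.
A separate upstream branch: N16 ← N3 ← N10 ← N27 ← N26.
Each of those chain origins has no stated cause.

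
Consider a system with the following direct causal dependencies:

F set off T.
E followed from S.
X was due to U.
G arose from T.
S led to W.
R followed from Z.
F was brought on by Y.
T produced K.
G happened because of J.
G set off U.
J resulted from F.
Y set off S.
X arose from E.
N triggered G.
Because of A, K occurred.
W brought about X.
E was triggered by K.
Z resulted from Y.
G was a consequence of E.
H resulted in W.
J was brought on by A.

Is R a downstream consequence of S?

S leads to E, G, U, W, X; R is not among them.

No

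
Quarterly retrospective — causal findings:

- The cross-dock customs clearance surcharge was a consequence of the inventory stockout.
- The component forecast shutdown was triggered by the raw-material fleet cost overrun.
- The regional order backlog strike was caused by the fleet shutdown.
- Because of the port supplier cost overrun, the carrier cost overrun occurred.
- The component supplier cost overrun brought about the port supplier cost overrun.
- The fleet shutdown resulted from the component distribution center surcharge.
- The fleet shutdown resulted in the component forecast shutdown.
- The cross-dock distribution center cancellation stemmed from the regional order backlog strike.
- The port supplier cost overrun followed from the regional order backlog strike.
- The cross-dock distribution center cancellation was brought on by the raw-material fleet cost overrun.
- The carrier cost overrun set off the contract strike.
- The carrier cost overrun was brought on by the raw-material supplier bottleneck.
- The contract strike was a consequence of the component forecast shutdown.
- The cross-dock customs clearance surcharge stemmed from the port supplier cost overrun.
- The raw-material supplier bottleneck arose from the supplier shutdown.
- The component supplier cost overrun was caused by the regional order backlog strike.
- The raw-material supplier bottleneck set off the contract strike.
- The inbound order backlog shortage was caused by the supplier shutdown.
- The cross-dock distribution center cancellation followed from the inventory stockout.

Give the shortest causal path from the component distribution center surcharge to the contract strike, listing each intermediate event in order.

the component distribution center surcharge → the fleet shutdown
the fleet shutdown → the component forecast shutdown
the component forecast shutdown → the contract strike
Length: 3 steps.

the component distribution center surcharge → the fleet shutdown → the component forecast shutdown → the contract strike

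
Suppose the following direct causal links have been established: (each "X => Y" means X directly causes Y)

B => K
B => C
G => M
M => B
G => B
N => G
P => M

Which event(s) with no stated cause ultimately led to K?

Tracing upstream from K: K ← B ← G ← N.
A separate upstream branch: K ← B ← M ← P.
Each of those chain origins has no stated cause.

N, P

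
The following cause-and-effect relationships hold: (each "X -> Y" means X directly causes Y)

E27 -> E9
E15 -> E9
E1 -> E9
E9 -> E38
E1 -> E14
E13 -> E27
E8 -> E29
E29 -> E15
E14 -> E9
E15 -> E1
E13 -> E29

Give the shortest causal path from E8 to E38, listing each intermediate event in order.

E8 → E29
E29 → E15
E15 → E9
E9 → E38
Length: 4 steps.

E8 → E29 → E15 → E9 → E38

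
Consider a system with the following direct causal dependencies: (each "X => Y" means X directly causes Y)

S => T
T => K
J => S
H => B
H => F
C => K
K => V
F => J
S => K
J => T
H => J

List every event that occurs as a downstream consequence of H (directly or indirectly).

Direct effects: F, J, B.
2 steps out: S, T.
3 steps out: K.
4 steps out: V.
Not reachable from it: C.

B, F, J, K, S, T, V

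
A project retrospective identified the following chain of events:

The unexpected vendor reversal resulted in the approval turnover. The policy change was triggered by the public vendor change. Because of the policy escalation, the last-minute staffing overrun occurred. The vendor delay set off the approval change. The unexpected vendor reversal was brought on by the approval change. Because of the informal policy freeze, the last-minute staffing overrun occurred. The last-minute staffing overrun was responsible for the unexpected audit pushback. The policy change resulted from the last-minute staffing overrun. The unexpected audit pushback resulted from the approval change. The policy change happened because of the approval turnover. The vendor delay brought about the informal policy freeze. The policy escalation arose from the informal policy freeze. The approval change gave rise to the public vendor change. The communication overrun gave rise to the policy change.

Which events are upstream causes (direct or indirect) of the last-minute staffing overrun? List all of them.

the informal policy freeze, the policy escalation, the vendor delay

Immediate causes of the last-minute staffing overrun: the informal policy freeze, the policy escalation.
Further upstream: the vendor delay.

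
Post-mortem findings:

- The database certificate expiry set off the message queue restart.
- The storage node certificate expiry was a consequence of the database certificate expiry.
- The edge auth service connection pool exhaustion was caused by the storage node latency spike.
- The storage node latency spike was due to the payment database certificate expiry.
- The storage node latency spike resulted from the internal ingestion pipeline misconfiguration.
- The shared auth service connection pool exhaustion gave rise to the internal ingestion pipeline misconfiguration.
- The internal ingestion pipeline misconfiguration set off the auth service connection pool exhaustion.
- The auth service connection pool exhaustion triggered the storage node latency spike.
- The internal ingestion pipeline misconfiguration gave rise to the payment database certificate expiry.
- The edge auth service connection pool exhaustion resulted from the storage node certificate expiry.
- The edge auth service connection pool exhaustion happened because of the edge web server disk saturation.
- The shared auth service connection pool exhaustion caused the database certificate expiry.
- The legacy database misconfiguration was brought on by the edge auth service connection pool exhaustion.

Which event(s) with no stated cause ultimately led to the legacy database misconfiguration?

Tracing upstream from the legacy database misconfiguration: the legacy database misconfiguration ← the edge auth service connection pool exhaustion ← the storage node certificate expiry ← the database certificate expiry ← the shared auth service connection pool exhaustion.
A separate upstream branch: the legacy database misconfiguration ← the edge auth service connection pool exhaustion ← the edge web server disk saturation.
Each of those chain origins has no stated cause.

the edge web server disk saturation, the shared auth service connection pool exhaustion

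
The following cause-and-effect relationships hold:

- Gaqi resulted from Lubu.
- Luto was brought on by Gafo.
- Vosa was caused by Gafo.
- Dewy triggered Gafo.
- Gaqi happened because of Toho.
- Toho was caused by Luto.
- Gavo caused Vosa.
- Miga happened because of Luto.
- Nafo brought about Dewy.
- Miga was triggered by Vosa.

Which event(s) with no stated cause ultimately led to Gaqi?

Tracing upstream from Gaqi: Gaqi ← Toho ← Luto ← Gafo ← Dewy ← Nafo.
A separate upstream branch: Gaqi ← Lubu.
Each of those chain origins has no stated cause.

Lubu, Nafo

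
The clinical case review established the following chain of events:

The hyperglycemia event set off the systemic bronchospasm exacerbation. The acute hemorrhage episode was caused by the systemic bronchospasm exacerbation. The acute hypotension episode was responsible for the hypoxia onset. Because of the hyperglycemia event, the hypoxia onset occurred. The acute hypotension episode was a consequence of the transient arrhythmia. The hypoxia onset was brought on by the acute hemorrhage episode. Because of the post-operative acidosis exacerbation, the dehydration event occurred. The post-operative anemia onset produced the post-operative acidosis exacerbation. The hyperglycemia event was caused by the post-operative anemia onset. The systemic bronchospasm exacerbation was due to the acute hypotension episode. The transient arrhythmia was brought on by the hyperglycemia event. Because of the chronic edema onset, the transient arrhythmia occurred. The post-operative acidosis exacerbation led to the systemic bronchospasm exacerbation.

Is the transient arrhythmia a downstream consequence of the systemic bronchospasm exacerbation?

The systemic bronchospasm exacerbation leads to the acute hemorrhage episode, the hypoxia onset; the transient arrhythmia is not among them.

No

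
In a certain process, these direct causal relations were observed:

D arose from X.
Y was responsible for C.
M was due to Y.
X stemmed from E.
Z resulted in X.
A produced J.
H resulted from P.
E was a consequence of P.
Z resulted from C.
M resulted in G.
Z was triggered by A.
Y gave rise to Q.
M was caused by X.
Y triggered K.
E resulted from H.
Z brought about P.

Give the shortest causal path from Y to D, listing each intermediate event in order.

Y → C
C → Z
Z → X
X → D
Length: 4 steps.

Y → C → Z → X → D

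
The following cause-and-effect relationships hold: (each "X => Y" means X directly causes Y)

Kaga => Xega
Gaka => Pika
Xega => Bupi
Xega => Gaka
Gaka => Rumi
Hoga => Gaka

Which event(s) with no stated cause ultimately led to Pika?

Hoga, Kaga

Tracing upstream from Pika: Pika ← Gaka ← Xega ← Kaga.
A separate upstream branch: Pika ← Gaka ← Hoga.
Each of those chain origins has no stated cause.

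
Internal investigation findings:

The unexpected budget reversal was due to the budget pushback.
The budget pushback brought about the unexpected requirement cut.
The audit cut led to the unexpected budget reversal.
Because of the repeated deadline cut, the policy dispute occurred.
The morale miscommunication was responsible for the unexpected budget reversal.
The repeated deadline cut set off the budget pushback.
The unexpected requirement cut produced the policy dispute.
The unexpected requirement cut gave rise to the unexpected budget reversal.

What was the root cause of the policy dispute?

the repeated deadline cut

Tracing upstream from the policy dispute: the policy dispute ← the repeated deadline cut.
The repeated deadline cut has no stated cause, so it is the root.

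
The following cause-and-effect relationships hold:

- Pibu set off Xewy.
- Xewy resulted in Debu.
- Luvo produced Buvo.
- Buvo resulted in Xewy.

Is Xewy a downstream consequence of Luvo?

Yes

There is a causal chain: Luvo → Buvo → Xewy.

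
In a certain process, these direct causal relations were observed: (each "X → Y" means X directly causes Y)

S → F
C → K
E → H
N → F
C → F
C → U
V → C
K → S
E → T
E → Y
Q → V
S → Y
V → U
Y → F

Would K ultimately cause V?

No

K leads to S, Y, F; V is not among them.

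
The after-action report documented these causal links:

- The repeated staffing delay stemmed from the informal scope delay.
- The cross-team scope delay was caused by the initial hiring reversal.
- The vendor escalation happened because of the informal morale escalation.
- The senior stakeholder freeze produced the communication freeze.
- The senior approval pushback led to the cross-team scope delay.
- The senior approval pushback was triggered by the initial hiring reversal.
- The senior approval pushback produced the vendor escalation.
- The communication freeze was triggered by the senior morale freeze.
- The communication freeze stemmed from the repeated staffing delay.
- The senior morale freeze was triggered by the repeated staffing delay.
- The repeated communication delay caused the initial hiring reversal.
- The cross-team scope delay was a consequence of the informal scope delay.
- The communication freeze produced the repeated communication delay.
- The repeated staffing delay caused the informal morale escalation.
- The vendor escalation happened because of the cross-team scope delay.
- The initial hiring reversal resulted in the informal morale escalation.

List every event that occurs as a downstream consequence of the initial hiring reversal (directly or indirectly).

Direct effects: the senior approval pushback, the informal morale escalation, the cross-team scope delay.
2 steps out: the vendor escalation.
Not reachable from it: the informal scope delay, the repeated staffing delay, the senior morale freeze, the communication freeze, the repeated communication delay, the senior stakeholder freeze.

the cross-team scope delay, the informal morale escalation, the senior approval pushback, the vendor escalation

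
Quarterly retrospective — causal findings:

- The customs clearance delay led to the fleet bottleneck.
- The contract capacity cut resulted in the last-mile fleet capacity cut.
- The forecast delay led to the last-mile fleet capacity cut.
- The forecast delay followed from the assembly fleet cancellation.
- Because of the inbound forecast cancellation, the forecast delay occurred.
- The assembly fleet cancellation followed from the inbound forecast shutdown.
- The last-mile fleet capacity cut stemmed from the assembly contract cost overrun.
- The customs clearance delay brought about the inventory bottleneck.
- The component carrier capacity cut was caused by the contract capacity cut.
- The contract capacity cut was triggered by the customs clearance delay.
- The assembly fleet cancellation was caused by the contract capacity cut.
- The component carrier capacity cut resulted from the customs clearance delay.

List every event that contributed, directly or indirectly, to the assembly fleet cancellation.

the contract capacity cut, the customs clearance delay, the inbound forecast shutdown

Immediate causes of the assembly fleet cancellation: the inbound forecast shutdown, the contract capacity cut.
Further upstream: the customs clearance delay.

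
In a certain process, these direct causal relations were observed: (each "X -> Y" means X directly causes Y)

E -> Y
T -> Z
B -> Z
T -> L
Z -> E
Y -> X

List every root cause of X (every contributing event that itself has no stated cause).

B, T

Tracing upstream from X: X ← Y ← E ← Z ← T.
A separate upstream branch: X ← Y ← E ← Z ← B.
Each of those chain origins has no stated cause.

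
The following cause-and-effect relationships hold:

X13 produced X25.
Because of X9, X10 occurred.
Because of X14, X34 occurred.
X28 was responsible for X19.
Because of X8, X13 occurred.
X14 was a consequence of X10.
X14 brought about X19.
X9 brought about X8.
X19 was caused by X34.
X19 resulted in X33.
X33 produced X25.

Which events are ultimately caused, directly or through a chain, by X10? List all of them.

X14, X19, X25, X33, X34

Direct effects: X14.
2 steps out: X34, X19.
3 steps out: X33.
4 steps out: X25.
Not reachable from it: X28, X9, X8, X13.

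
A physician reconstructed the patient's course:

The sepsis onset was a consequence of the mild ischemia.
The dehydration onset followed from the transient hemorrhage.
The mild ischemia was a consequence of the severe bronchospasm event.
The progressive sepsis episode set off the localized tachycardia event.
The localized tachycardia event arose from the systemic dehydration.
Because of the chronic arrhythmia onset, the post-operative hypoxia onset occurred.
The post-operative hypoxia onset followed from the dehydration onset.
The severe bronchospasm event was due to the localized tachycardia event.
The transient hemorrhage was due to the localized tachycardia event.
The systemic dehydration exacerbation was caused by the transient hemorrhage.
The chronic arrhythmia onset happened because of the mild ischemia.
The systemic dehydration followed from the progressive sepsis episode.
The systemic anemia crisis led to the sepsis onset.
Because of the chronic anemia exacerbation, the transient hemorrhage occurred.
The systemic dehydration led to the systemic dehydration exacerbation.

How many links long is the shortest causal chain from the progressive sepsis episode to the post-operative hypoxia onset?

Shortest chain: the progressive sepsis episode → the localized tachycardia event → the transient hemorrhage → the dehydration onset → the post-operative hypoxia onset.

4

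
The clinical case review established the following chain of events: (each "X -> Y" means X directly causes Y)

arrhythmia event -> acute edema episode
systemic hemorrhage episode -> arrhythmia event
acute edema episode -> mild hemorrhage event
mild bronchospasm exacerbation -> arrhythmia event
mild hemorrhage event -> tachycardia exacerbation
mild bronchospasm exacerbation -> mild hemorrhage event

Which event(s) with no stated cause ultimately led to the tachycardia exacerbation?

Tracing upstream from the tachycardia exacerbation: the tachycardia exacerbation ← the mild hemorrhage event ← the mild bronchospasm exacerbation.
A separate upstream branch: the tachycardia exacerbation ← the mild hemorrhage event ← the acute edema episode ← the arrhythmia event ← the systemic hemorrhage episode.
Each of those chain origins has no stated cause.

the mild bronchospasm exacerbation, the systemic hemorrhage episode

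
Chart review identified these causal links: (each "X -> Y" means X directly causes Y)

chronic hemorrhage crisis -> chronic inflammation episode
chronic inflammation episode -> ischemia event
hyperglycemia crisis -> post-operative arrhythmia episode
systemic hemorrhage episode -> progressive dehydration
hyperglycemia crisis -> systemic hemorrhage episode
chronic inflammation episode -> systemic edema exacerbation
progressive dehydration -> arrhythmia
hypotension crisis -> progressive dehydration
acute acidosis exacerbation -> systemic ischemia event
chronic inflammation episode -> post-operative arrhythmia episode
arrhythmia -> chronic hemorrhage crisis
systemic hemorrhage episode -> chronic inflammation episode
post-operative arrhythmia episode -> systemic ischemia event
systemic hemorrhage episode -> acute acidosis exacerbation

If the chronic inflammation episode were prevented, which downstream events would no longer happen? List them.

Downstream of the chronic inflammation episode: the ischemia event, the systemic edema exacerbation, the post-operative arrhythmia episode, the systemic ischemia event.
Of those, still caused via another path: the post-operative arrhythmia episode, the systemic ischemia event.
The remainder have no surviving cause.

the ischemia event, the systemic edema exacerbation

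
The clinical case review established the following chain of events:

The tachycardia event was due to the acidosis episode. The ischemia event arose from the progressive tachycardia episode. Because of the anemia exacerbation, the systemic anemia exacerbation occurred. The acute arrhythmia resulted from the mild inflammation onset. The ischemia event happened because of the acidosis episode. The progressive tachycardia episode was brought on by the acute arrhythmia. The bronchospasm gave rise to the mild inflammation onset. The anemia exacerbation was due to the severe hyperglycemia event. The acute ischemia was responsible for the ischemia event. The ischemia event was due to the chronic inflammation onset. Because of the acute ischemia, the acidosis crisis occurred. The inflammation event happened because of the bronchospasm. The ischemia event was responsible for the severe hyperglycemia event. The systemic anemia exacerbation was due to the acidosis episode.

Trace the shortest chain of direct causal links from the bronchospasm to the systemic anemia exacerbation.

the bronchospasm → the mild inflammation onset
the mild inflammation onset → the acute arrhythmia
the acute arrhythmia → the progressive tachycardia episode
the progressive tachycardia episode → the ischemia event
the ischemia event → the severe hyperglycemia event
the severe hyperglycemia event → the anemia exacerbation
the anemia exacerbation → the systemic anemia exacerbation
Length: 7 steps.

the bronchospasm → the mild inflammation onset → the acute arrhythmia → the progressive tachycardia episode → the ischemia event → the severe hyperglycemia event → the anemia exacerbation → the systemic anemia exacerbation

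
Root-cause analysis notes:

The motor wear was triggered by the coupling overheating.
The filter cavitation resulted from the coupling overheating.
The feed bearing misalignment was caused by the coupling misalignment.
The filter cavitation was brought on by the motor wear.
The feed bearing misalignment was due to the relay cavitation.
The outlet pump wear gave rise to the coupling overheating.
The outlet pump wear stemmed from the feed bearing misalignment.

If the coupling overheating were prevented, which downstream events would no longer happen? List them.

the filter cavitation, the motor wear

Downstream of the coupling overheating: the motor wear, the filter cavitation.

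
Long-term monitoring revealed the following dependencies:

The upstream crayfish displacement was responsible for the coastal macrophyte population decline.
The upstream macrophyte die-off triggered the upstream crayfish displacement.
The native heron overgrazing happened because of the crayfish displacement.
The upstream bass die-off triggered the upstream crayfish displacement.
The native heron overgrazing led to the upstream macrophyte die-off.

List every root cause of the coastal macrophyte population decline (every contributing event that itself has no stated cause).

Tracing upstream from the coastal macrophyte population decline: the coastal macrophyte population decline ← the upstream crayfish displacement ← the upstream macrophyte die-off ← the native heron overgrazing ← the crayfish displacement.
A separate upstream branch: the coastal macrophyte population decline ← the upstream crayfish displacement ← the upstream bass die-off.
Each of those chain origins has no stated cause.

the crayfish displacement, the upstream bass die-off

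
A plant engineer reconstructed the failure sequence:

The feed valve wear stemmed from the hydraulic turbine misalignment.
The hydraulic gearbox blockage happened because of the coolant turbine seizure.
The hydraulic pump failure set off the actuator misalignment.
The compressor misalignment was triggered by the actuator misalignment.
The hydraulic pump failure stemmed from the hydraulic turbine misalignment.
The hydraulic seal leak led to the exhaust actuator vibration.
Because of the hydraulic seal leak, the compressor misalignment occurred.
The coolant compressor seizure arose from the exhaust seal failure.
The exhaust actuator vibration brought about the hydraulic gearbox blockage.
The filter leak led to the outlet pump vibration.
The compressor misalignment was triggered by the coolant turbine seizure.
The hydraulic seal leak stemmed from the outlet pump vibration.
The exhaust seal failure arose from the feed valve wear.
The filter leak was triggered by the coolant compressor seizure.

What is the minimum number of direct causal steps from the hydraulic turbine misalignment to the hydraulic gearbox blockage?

8

Shortest chain: the hydraulic turbine misalignment → the feed valve wear → the exhaust seal failure → the coolant compressor seizure → the filter leak → the outlet pump vibration → the hydraulic seal leak → the exhaust actuator vibration → the hydraulic gearbox blockage.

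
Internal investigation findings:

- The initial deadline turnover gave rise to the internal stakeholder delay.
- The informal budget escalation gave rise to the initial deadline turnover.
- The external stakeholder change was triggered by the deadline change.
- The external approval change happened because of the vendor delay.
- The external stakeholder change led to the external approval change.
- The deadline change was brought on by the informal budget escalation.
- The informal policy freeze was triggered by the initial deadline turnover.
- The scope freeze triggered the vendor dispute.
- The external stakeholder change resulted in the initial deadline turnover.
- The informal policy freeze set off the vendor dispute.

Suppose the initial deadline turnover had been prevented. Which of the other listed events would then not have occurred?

Downstream of the initial deadline turnover: the informal policy freeze, the internal stakeholder delay, the vendor dispute.
Of those, still caused via another path: the vendor dispute.
The remainder have no surviving cause.

the informal policy freeze, the internal stakeholder delay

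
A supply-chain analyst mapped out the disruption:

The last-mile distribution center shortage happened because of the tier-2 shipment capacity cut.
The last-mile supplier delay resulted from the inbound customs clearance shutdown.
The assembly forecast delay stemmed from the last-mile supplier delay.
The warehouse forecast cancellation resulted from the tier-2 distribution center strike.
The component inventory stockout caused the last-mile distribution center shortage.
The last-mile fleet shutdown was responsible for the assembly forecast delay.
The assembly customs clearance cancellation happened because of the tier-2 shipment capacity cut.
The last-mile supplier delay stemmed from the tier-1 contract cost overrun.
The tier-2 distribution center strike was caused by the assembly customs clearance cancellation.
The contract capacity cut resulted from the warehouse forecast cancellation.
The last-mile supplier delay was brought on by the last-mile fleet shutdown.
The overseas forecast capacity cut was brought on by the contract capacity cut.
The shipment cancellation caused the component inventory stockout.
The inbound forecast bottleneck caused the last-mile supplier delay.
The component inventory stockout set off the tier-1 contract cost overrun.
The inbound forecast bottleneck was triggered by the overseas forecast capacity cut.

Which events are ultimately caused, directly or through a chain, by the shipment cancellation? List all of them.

Direct effects: the component inventory stockout.
2 steps out: the last-mile distribution center shortage, the tier-1 contract cost overrun.
3 steps out: the last-mile supplier delay.
4 steps out: the assembly forecast delay.
Not reachable from it: the tier-2 shipment capacity cut, the assembly customs clearance cancellation, the tier-2 distribution center strike, the warehouse forecast cancellation, the contract capacity cut, the overseas forecast capacity cut, the inbound forecast bottleneck, the inbound customs clearance shutdown, the last-mile fleet shutdown.

the assembly forecast delay, the component inventory stockout, the last-mile distribution center shortage, the last-mile supplier delay, the tier-1 contract cost overrun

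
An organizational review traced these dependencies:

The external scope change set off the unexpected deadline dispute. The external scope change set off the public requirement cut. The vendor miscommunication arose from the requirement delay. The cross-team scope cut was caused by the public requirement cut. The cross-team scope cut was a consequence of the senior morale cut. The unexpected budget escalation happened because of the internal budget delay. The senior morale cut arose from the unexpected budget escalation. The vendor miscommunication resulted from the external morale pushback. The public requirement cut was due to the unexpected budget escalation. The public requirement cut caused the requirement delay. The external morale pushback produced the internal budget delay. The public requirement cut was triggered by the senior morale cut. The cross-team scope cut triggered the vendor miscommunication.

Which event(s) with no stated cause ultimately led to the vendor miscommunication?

the external morale pushback, the external scope change

Tracing upstream from the vendor miscommunication: the vendor miscommunication ← the external morale pushback.
A separate upstream branch: the vendor miscommunication ← the cross-team scope cut ← the public requirement cut ← the external scope change.
Each of those chain origins has no stated cause.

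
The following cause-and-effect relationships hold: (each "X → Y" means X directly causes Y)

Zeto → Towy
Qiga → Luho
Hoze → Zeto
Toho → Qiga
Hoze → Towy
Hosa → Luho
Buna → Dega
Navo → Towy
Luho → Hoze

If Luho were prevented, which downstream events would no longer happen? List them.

Downstream of Luho: Hoze, Zeto, Towy.
Of those, still caused via another path: Towy.
The remainder have no surviving cause.

Hoze, Zeto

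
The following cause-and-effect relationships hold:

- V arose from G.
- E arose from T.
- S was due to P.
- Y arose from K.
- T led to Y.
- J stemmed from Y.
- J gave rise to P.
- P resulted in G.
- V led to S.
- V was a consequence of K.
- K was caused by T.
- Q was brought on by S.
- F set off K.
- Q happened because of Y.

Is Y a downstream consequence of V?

V leads to S, Q; Y is not among them.

No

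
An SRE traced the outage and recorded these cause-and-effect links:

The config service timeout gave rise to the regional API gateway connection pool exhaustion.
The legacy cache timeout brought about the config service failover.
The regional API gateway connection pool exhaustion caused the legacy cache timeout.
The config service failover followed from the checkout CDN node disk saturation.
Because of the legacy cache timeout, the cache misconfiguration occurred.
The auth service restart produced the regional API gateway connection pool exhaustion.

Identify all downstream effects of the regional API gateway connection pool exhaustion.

the cache misconfiguration, the config service failover, the legacy cache timeout

Direct effects: the legacy cache timeout.
2 steps out: the config service failover, the cache misconfiguration.
Not reachable from it: the config service timeout, the auth service restart, the checkout CDN node disk saturation.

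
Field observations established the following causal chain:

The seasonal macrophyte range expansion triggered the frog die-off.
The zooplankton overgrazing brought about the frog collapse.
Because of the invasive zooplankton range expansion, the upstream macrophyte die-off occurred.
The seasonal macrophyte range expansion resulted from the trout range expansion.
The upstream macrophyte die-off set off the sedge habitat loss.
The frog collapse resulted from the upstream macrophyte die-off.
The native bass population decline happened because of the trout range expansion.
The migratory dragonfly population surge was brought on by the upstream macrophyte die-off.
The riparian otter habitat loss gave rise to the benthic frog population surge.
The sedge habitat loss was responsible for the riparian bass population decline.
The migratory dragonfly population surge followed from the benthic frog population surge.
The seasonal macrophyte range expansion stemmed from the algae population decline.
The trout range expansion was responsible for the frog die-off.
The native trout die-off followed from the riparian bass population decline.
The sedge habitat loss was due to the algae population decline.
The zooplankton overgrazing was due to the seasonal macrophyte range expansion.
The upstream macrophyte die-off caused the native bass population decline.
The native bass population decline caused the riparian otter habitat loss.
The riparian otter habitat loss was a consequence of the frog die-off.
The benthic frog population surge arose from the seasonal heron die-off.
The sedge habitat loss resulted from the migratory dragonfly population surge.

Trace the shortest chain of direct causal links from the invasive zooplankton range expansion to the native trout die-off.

the invasive zooplankton range expansion → the upstream macrophyte die-off → the sedge habitat loss → the riparian bass population decline → the native trout die-off

the invasive zooplankton range expansion → the upstream macrophyte die-off
the upstream macrophyte die-off → the sedge habitat loss
the sedge habitat loss → the riparian bass population decline
the riparian bass population decline → the native trout die-off
Length: 4 steps.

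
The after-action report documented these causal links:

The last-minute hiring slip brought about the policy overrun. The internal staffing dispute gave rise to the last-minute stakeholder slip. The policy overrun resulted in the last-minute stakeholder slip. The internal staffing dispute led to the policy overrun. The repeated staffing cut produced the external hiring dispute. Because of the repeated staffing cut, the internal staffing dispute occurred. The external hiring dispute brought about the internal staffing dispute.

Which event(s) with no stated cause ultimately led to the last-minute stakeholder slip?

the last-minute hiring slip, the repeated staffing cut

Tracing upstream from the last-minute stakeholder slip: the last-minute stakeholder slip ← the internal staffing dispute ← the repeated staffing cut.
A separate upstream branch: the last-minute stakeholder slip ← the policy overrun ← the last-minute hiring slip.
Each of those chain origins has no stated cause.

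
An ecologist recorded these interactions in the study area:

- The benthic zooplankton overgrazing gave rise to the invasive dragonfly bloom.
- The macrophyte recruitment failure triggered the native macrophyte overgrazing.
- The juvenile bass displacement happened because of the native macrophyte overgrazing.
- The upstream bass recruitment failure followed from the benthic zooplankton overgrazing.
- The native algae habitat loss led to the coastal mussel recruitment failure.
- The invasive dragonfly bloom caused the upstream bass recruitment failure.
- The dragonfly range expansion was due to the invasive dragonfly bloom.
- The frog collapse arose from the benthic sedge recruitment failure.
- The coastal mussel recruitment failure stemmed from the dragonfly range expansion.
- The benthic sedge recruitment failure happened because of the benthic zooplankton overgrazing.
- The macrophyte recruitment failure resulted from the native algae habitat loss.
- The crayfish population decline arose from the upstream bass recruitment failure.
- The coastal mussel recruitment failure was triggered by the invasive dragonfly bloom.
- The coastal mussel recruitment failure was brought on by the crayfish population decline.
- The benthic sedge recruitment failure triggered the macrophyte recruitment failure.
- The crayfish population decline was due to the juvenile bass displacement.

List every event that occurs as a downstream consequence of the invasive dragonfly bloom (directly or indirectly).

the coastal mussel recruitment failure, the crayfish population decline, the dragonfly range expansion, the upstream bass recruitment failure

Direct effects: the dragonfly range expansion, the upstream bass recruitment failure, the coastal mussel recruitment failure.
2 steps out: the crayfish population decline.
Not reachable from it: the benthic zooplankton overgrazing, the benthic sedge recruitment failure, the native algae habitat loss, the macrophyte recruitment failure, the frog collapse, the native macrophyte overgrazing, the juvenile bass displacement.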